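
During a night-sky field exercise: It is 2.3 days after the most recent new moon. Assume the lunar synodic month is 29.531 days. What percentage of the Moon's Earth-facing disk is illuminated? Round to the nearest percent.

6%

Phase angle: θ = 360°·(2.3 d)/(29.531 d) = 28.0°.
Illuminated fraction = (1 − cos 28.0°)/2 = (1 − 0.883)/2 ≈ 0.059, so 6%.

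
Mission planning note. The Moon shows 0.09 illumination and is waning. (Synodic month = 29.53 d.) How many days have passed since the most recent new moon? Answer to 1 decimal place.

From f = (1 − cos θ)/2: cos θ = 1 − 2×0.09 = 0.820; arccos → 34.9°.
Waning ⇒ past full, so θ = 360° − 34.9° = 325.1°.
Age = 29.53 × 325.1°/360° ≈ 26.67 days.

26.7 days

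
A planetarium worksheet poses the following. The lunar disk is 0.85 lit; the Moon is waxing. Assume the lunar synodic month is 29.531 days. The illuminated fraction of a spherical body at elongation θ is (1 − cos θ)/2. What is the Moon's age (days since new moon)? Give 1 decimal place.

cos θ = 1 − 2f = -0.700, giving a principal value of 134.4°.
The Moon is waxing (0°–180°), so θ = 134.4° directly.
That fraction of the synodic month is 134.4/360 × 29.531 d ≈ 11.03 d.

11.0 days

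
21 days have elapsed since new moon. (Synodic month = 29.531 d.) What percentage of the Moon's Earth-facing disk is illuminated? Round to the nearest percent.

62%

Elongation θ = 360° × 21/29.531 ≈ 256.0°.
With cos θ = (-0.242), the lit fraction is (1 − (-0.242))/2 ≈ 0.621, so 62%.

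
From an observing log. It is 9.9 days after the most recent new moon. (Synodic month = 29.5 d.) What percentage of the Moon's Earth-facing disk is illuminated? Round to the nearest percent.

76%

The Moon has covered 9.9/29.5 of its cycle, so θ ≈ 360° × 9.9/29.5 = 120.8°.
cos 120.8° = (-0.512), so f = (1 − (-0.512))/2 = 0.756, so 76%.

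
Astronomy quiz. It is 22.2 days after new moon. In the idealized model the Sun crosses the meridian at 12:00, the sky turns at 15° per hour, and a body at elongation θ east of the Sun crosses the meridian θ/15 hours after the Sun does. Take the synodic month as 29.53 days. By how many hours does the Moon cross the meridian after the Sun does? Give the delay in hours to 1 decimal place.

18.0 h

Elongation θ = 360° × 22.2/29.53 ≈ 270.6°.
Delay after the Sun = 270.6° / (15°/h) ≈ 18.04 h.
So the Moon crosses the meridian 18.04 h after the Sun.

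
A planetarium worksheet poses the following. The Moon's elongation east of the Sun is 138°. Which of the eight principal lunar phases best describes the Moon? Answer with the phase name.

waxing gibbous

138° lies in the waxing gibbous sector of the 8-phase cycle.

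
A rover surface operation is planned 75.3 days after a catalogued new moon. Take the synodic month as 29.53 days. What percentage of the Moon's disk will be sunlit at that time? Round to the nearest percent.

98%

Reduce mod P: 75.3 − 2×29.53 = 16.24 d into the current lunation.
The Moon has covered 16.24/29.53 of its cycle, so θ ≈ 360° × 16.24/29.53 = 198.0°.
cos 198.0° = (-0.951), so f = (1 − (-0.951))/2 = 0.976, so 98%.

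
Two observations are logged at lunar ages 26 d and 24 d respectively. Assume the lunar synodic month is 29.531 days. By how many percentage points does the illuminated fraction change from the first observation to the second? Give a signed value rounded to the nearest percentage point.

First observation: θ = 360°·26/29.531 = 317.0°, so f = 0.135.
Second observation: θ = 292.6°, f = 0.308.
Δf = 0.308 − 0.135 = +0.173, i.e. +17 pp.

+17 pp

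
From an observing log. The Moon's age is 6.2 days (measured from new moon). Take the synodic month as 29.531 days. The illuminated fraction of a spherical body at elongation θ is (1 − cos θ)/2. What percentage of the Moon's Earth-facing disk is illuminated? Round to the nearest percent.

38%

The Moon has covered 6.2/29.531 of its cycle, so θ ≈ 360° × 6.2/29.531 = 75.6°.
Illuminated fraction = (1 − cos 75.6°)/2 = (1 − 0.249)/2 ≈ 0.375, so 38%.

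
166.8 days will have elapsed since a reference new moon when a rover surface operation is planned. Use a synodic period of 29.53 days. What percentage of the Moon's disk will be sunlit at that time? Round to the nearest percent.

166.8/29.53 = 5.648 lunations, so 5 complete cycles and 19.15 d into the next.
Elongation θ = 360° × 19.15/29.53 ≈ 233.5°.
With cos θ = (-0.595), the lit fraction is (1 − (-0.595))/2 ≈ 0.798, so 80%.

80%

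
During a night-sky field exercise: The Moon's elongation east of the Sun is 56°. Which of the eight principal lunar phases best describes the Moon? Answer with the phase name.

waxing crescent

56° lies in the waxing crescent sector of the 8-phase cycle.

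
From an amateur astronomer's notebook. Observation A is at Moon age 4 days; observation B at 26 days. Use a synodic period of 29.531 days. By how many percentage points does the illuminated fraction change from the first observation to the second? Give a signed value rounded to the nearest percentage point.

-4 percentage points

First observation: θ = 360°·4/29.531 = 48.8°, so f = 0.170.
Second observation: θ = 317.0°, f = 0.135.
Δf = 0.135 − 0.170 = -0.036, i.e. -4 pp.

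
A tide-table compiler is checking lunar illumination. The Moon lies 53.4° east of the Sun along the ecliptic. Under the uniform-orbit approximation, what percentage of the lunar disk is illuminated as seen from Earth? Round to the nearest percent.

cos 53.4° = 0.596, so f = (1 − 0.596)/2 = 0.202, i.e. 20%.

20%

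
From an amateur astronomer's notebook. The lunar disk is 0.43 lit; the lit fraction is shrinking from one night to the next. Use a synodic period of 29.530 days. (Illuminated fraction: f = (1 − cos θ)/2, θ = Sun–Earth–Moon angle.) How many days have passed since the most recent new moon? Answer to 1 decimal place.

Invert f = (1 − cos θ)/2 to get cos θ = 1 − 2(0.43) = 0.140, hence θ₀ = arccos 0.140 = 82.0°.
Waning ⇒ past full, so θ = 360° − 82.0° = 278.0°.
At 360°/29.530 d per day, 278.0° corresponds to 22.81 days.

22.8 days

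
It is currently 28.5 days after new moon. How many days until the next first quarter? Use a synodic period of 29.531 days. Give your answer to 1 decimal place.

First quarter is 0.25 of the way through the cycle: age 0.25 × 29.531 = 7.383 d.
This lunation's first quarter (7.383 d) has passed, so add one period: 36.914 − 28.5 = 8.414 days.

8.4 days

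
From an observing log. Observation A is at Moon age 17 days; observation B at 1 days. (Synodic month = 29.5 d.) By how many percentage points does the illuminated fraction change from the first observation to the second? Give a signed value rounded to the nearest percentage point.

First observation: θ = 360°·17/29.5 = 207.5°, so f = 0.944.
Second observation: θ = 12.2°, f = 0.011.
Δf = 0.011 − 0.944 = -0.932, i.e. -93 pp.

-93 percentage points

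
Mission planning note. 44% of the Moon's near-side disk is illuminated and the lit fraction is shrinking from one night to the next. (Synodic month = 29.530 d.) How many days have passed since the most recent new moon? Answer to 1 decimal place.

Invert f = (1 − cos θ)/2 to get cos θ = 1 − 2(0.44) = 0.120, hence θ₀ = arccos 0.120 = 83.1°.
A waning Moon lies in 180°–360°, so θ = 360° − 83.1° = 276.9°.
That fraction of the synodic month is 276.9/360 × 29.530 d ≈ 22.71 d.

22.7 days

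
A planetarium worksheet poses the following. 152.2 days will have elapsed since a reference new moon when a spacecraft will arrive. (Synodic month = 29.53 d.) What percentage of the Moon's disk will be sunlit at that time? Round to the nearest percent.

Reduce mod P: 152.2 − 5×29.53 = 4.55 d into the current lunation.
Phase angle: θ = 360°·(4.55 d)/(29.53 d) = 55.5°.
With cos θ = 0.567, the lit fraction is (1 − 0.567)/2 ≈ 0.217, so 22%.

22%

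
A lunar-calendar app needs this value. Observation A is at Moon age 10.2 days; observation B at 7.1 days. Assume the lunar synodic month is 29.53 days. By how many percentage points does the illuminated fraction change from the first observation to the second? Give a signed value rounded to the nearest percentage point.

-31 percentage points

First observation: θ = 360°·10.2/29.53 = 124.3°, so f = 0.782.
Second observation: θ = 86.6°, f = 0.470.
Δf = 0.470 − 0.782 = -0.312, i.e. -31 pp.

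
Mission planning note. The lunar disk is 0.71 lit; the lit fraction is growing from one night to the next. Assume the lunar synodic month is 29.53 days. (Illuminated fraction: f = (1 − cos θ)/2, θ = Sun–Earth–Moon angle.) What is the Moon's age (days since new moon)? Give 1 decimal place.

cos θ = 1 − 2f = -0.420, giving a principal value of 114.8°.
The Moon is waxing (0°–180°), so θ = 114.8° directly.
At 360°/29.53 d per day, 114.8° corresponds to 9.42 days.

9.4 days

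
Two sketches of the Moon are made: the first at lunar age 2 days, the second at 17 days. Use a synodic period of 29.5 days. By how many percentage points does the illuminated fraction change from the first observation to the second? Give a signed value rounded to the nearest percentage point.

+90 pp

θ₁ = 360° × 2/29.5 = 24.4°, f₁ = (1 − cos θ₁)/2 = 0.045.
θ₂ = 360° × 17/29.5 = 207.5°, f₂ = (1 − cos θ₂)/2 = 0.944.
Change = f₂ − f₁ = +0.899 → +90 percentage points.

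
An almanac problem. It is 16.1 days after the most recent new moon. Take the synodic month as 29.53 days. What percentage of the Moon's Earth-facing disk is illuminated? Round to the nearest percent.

The Moon has covered 16.1/29.53 of its cycle, so θ ≈ 360° × 16.1/29.53 = 196.3°.
cos 196.3° = (-0.960), so f = (1 − (-0.960))/2 = 0.980, so 98%.

98%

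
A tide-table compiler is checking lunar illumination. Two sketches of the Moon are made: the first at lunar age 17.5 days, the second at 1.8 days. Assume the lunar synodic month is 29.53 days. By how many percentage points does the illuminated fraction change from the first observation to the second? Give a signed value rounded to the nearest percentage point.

-88 pp

θ₁ = 360° × 17.5/29.53 = 213.3°, f₁ = (1 − cos θ₁)/2 = 0.918.
θ₂ = 360° × 1.8/29.53 = 21.9°, f₂ = (1 − cos θ₂)/2 = 0.036.
Change = f₂ − f₁ = -0.881 → -88 percentage points.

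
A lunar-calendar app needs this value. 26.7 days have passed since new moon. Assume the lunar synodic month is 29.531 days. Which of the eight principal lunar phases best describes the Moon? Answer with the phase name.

θ ≈ 360° × 26.7/29.531 = 325°, which falls in the waning crescent sector.

waning crescent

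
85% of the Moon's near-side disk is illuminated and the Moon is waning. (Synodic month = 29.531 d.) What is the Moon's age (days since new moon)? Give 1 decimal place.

From f = (1 − cos θ)/2: cos θ = 1 − 2×0.85 = -0.700; arccos → 134.4°.
A waning Moon lies in 180°–360°, so θ = 360° − 134.4° = 225.6°.
Age = 29.531 × 225.6°/360° ≈ 18.50 days.

18.5 days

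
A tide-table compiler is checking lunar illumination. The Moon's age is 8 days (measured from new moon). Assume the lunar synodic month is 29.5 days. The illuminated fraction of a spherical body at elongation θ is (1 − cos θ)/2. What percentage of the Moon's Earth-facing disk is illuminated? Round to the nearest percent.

The Moon has covered 8/29.5 of its cycle, so θ ≈ 360° × 8/29.5 = 97.6°.
cos 97.6° = (-0.133), so f = (1 − (-0.133))/2 = 0.566, so 57%.

57%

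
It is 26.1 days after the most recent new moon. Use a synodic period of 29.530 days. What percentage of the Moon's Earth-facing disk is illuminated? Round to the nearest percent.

The Moon has covered 26.1/29.530 of its cycle, so θ ≈ 360° × 26.1/29.530 = 318.2°.
cos 318.2° = 0.745, so f = (1 − 0.745)/2 = 0.127, so 13%.

13%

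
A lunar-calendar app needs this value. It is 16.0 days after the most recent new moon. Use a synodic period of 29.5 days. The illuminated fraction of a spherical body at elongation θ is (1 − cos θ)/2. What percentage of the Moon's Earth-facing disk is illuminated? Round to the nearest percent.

Phase angle: θ = 360°·(16.0 d)/(29.5 d) = 195.3°.
Illuminated fraction = (1 − cos 195.3°)/2 = (1 − (-0.965))/2 ≈ 0.982, so 98%.

98%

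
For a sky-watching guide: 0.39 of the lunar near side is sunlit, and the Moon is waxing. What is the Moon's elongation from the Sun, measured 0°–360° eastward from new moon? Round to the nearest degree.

Invert f = (1 − cos θ)/2 to get cos θ = 1 − 2(0.39) = 0.220, hence θ₀ = arccos 0.220 = 77.3°.
The Moon is waxing (0°–180°), so θ = 77.3° directly.

77°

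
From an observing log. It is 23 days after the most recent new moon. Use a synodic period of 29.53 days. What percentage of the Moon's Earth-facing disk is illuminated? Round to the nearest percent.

41%

Elongation θ = 360° × 23/29.53 ≈ 280.4°.
cos 280.4° = 0.180, so f = (1 − 0.180)/2 = 0.410, so 41%.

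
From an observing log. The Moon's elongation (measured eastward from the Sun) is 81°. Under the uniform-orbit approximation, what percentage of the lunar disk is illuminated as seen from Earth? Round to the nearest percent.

42%

Half-versine of 81°: (1 − 0.156)/2 = 0.422, i.e. 42%.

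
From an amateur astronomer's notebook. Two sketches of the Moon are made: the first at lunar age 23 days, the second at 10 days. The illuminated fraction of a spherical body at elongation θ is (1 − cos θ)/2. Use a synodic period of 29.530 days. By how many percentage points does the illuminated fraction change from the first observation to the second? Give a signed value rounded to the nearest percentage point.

θ₁ = 360° × 23/29.530 = 280.4°, f₁ = (1 − cos θ₁)/2 = 0.410.
θ₂ = 360° × 10/29.530 = 121.9°, f₂ = (1 − cos θ₂)/2 = 0.764.
Change = f₂ − f₁ = +0.354 → +35 percentage points.

+35 pp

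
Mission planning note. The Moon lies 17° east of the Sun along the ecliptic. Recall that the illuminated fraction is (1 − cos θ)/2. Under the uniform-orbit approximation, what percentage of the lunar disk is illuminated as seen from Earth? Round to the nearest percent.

2%

Half-versine of 17°: (1 − 0.956)/2 = 0.022, i.e. 2%.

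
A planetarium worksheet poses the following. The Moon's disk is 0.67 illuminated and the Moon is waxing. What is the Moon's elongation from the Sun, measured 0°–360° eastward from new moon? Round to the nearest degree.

From f = (1 − cos θ)/2: cos θ = 1 − 2×0.67 = -0.340; arccos → 109.9°.
Waxing ⇒ before full, so θ = 109.9°.

110°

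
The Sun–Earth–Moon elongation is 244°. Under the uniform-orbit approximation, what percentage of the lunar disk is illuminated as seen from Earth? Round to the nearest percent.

f = (1 − cos 244°)/2 = (1 − (-0.438))/2 ≈ 0.719, i.e. 72%.

72%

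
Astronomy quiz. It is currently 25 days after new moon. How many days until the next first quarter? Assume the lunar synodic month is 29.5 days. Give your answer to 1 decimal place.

First quarter occurs at elongation 90°, i.e. at age 29.5 × 90/360 = 7.375 d.
This lunation's first quarter (7.375 d) has passed, so add one period: 36.875 − 25 = 11.875 days.

11.9 days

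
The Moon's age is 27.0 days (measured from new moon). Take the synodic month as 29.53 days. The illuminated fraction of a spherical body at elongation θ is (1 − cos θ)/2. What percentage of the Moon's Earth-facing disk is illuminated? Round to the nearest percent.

The Moon has covered 27.0/29.53 of its cycle, so θ ≈ 360° × 27.0/29.53 = 329.2°.
cos 329.2° = 0.859, so f = (1 − 0.859)/2 = 0.071, so 7%.

7%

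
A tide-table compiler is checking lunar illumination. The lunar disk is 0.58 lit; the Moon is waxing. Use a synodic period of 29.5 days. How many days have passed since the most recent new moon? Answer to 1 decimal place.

From f = (1 − cos θ)/2: cos θ = 1 − 2×0.58 = -0.160; arccos → 99.2°.
Before full moon the principal value applies: θ = 99.2°.
Age = 29.5 × 99.2°/360° ≈ 8.13 days.

8.1 days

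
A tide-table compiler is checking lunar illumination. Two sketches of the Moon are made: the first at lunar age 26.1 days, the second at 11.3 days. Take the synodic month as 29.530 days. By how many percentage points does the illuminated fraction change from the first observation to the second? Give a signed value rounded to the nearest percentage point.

θ₁ = 360° × 26.1/29.530 = 318.2°, f₁ = (1 − cos θ₁)/2 = 0.127.
θ₂ = 360° × 11.3/29.530 = 137.8°, f₂ = (1 − cos θ₂)/2 = 0.870.
Change = f₂ − f₁ = +0.743 → +74 percentage points.

+74 percentage points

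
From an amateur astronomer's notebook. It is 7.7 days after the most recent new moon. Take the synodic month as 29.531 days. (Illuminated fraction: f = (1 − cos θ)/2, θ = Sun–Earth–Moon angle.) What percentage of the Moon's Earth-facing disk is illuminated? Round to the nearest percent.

Phase angle: θ = 360°·(7.7 d)/(29.531 d) = 93.9°.
cos 93.9° = (-0.067), so f = (1 − (-0.067))/2 = 0.534, so 53%.

53%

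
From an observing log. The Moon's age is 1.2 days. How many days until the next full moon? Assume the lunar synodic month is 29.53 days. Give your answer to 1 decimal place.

Full moon occurs at elongation 180°, i.e. at age 29.53 × 180/360 = 14.765 d.
So 13.565 days remain (14.765 − 1.2).

13.6 days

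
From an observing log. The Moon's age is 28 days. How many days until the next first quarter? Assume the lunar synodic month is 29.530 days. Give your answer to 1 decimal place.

8.9 days

First quarter occurs at elongation 90°, i.e. at age 29.530 × 90/360 = 7.383 d.
This lunation's first quarter (7.383 d) has passed, so add one period: 36.913 − 28 = 8.913 days.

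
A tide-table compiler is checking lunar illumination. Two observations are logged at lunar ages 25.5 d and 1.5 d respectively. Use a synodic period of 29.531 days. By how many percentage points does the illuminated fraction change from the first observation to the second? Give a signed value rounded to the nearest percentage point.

First observation: θ = 360°·25.5/29.531 = 310.9°, so f = 0.173.
Second observation: θ = 18.3°, f = 0.025.
Δf = 0.025 − 0.173 = -0.148, i.e. -15 pp.

-15 pp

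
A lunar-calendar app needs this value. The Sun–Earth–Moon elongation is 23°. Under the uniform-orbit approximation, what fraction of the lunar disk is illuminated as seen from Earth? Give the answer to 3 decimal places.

0.040

cos 23° = 0.921, so f = (1 − 0.921)/2 = 0.040.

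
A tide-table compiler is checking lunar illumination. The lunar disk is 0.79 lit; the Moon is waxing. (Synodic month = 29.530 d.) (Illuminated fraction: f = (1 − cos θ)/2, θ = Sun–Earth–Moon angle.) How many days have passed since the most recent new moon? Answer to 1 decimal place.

From f = (1 − cos θ)/2: cos θ = 1 − 2×0.79 = -0.580; arccos → 125.5°.
The Moon is waxing (0°–180°), so θ = 125.5° directly.
At 360°/29.530 d per day, 125.5° corresponds to 10.29 days.

10.3 days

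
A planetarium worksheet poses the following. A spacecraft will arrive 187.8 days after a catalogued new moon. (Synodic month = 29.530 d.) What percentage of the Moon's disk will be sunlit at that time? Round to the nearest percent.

Reduce mod P: 187.8 − 6×29.530 = 10.62 d into the current lunation.
The Moon has covered 10.62/29.530 of its cycle, so θ ≈ 360° × 10.62/29.530 = 129.5°.
With cos θ = (-0.636), the lit fraction is (1 − (-0.636))/2 ≈ 0.818, so 82%.

82%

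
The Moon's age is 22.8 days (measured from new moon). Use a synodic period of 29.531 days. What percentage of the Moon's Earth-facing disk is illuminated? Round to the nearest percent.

The Moon has covered 22.8/29.531 of its cycle, so θ ≈ 360° × 22.8/29.531 = 277.9°.
Illuminated fraction = (1 − cos 277.9°)/2 = (1 − 0.138)/2 ≈ 0.431, so 43%.

43%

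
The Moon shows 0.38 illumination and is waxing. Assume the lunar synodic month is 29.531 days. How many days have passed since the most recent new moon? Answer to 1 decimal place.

6.2 days

cos θ = 1 − 2f = 0.240, giving a principal value of 76.1°.
Before full moon the principal value applies: θ = 76.1°.
Age = 29.531 × 76.1°/360° ≈ 6.24 days.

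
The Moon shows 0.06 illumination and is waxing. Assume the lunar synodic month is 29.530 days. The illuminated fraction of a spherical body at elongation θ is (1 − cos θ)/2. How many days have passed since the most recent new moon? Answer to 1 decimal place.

2.3 days

cos θ = 1 − 2f = 0.880, giving a principal value of 28.4°.
Waxing ⇒ before full, so θ = 28.4°.
That fraction of the synodic month is 28.4/360 × 29.530 d ≈ 2.33 d.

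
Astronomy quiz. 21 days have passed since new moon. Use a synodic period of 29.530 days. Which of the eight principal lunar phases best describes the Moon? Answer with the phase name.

At 21/29.530 of the cycle, θ ≈ 256° — the last quarter range.

last quarter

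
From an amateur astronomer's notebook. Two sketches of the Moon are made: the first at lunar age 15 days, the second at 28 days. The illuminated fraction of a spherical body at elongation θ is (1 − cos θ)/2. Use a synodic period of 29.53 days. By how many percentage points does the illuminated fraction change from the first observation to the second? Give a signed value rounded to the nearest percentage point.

-97 pp

First observation: θ = 360°·15/29.53 = 182.9°, so f = 0.999.
Second observation: θ = 341.3°, f = 0.026.
Δf = 0.026 − 0.999 = -0.973, i.e. -97 pp.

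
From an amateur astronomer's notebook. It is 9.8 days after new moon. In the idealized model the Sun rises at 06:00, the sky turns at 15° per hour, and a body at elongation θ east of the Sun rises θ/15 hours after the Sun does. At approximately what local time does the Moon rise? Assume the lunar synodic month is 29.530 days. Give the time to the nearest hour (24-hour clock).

Phase angle: θ = 360°·(9.8 d)/(29.530 d) = 119.5°.
At 15° of sky rotation per hour, 119.5° corresponds to a 7.96 h lag.
06:00 + 7.96 h ≈ 13:58 → 14:00 to the nearest hour.

14:00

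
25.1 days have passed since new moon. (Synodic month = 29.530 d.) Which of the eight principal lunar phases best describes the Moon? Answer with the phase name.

waning crescent

At 25.1/29.530 of the cycle, θ ≈ 306° — the waning crescent range.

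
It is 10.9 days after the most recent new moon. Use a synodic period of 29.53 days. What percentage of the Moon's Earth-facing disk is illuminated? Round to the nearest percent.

Elongation θ = 360° × 10.9/29.53 ≈ 132.9°.
Illuminated fraction = (1 − cos 132.9°)/2 = (1 − (-0.680))/2 ≈ 0.840, so 84%.

84%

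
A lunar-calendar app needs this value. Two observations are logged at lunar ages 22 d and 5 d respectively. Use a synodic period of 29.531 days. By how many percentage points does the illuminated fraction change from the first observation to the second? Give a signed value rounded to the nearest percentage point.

-26 percentage points

θ₁ = 360° × 22/29.531 = 268.2°, f₁ = (1 − cos θ₁)/2 = 0.516.
θ₂ = 360° × 5/29.531 = 61.0°, f₂ = (1 − cos θ₂)/2 = 0.257.
Change = f₂ − f₁ = -0.259 → -26 percentage points.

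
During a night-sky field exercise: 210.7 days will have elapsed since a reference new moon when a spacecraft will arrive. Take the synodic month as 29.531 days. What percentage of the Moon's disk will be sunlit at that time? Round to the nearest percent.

17%

210.7 d spans 7 complete synodic months (7 × 29.531 = 206.72 d) plus 3.98 d.
Elongation θ = 360° × 3.98/29.531 ≈ 48.6°.
With cos θ = 0.662, the lit fraction is (1 − 0.662)/2 ≈ 0.169, so 17%.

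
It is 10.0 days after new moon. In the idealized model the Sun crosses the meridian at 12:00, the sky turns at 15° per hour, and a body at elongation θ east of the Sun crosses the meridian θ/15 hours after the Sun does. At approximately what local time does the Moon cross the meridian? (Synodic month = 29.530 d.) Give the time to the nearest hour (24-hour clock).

20:00

Phase angle: θ = 360°·(10.0 d)/(29.530 d) = 121.9°.
Delay after the Sun = 121.9° / (15°/h) ≈ 8.13 h.
12:00 + 8.13 h ≈ 20:08 → 20:00 to the nearest hour.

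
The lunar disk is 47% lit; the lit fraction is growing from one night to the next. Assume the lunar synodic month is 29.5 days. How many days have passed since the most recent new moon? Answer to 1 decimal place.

7.1 days

cos θ = 1 − 2f = 0.060, giving a principal value of 86.6°.
Waxing ⇒ before full, so θ = 86.6°.
That fraction of the synodic month is 86.6/360 × 29.5 d ≈ 7.09 d.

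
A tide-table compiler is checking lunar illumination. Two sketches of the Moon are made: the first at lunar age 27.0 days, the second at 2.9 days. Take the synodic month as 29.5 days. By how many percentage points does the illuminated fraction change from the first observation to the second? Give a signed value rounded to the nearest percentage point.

+2 percentage points

θ₁ = 360° × 27.0/29.5 = 329.5°, f₁ = (1 − cos θ₁)/2 = 0.069.
θ₂ = 360° × 2.9/29.5 = 35.4°, f₂ = (1 − cos θ₂)/2 = 0.092.
Change = f₂ − f₁ = +0.023 → +2 percentage points.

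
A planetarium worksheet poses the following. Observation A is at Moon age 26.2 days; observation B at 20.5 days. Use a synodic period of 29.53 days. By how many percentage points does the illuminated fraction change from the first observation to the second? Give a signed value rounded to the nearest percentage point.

First observation: θ = 360°·26.2/29.53 = 319.4°, so f = 0.120.
Second observation: θ = 249.9°, f = 0.672.
Δf = 0.672 − 0.120 = +0.551, i.e. +55 pp.

+55 percentage points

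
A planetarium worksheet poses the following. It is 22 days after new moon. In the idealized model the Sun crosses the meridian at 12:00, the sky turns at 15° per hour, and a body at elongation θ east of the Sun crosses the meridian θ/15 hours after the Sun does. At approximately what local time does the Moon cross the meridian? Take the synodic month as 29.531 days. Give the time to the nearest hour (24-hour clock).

06:00

The Moon has covered 22/29.531 of its cycle, so θ ≈ 360° × 22/29.531 = 268.2°.
Delay after the Sun = 268.2° / (15°/h) ≈ 17.88 h.
12:00 + 17.88 h ≈ 05:53 → 06:00 to the nearest hour.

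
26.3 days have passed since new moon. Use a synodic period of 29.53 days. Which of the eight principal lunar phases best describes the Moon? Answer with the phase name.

At 26.3/29.53 of the cycle, θ ≈ 321° — the waning crescent range.

waning crescent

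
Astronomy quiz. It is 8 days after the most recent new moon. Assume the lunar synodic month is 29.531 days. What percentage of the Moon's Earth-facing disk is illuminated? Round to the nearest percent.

Phase angle: θ = 360°·(8 d)/(29.531 d) = 97.5°.
cos 97.5° = (-0.131), so f = (1 − (-0.131))/2 = 0.565, so 57%.

57%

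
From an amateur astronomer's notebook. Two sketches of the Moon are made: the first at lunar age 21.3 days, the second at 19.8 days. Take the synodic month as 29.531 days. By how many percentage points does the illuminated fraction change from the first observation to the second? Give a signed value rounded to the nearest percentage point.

+15 pp

First observation: θ = 360°·21.3/29.531 = 259.7°, so f = 0.590.
Second observation: θ = 241.4°, f = 0.740.
Δf = 0.740 − 0.590 = +0.150, i.e. +15 pp.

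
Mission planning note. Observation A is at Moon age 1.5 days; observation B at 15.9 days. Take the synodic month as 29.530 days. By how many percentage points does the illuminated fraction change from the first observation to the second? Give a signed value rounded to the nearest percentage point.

θ₁ = 360° × 1.5/29.530 = 18.3°, f₁ = (1 − cos θ₁)/2 = 0.025.
θ₂ = 360° × 15.9/29.530 = 193.8°, f₂ = (1 − cos θ₂)/2 = 0.985.
Change = f₂ − f₁ = +0.960 → +96 percentage points.

+96 percentage points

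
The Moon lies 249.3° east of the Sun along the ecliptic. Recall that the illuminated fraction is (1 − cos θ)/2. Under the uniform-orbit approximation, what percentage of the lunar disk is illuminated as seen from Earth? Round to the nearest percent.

Half-versine of 249.3°: (1 − (-0.353))/2 = 0.677, i.e. 68%.

68%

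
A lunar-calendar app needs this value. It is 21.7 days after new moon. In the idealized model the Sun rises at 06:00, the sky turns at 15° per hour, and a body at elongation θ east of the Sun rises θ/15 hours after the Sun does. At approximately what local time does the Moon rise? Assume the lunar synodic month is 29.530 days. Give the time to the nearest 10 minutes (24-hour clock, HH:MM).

Phase angle: θ = 360°·(21.7 d)/(29.530 d) = 264.5°.
At 15° of sky rotation per hour, 264.5° corresponds to a 17.64 h lag.
06:00 + 17.636 h ≈ 23:38 → 23:40 to the nearest ten minutes.

23:40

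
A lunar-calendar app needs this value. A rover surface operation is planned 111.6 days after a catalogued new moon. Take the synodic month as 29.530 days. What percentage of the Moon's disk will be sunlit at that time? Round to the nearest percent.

41%

111.6/29.530 = 3.779 lunations, so 3 complete cycles and 23.01 d into the next.
The Moon has covered 23.01/29.530 of its cycle, so θ ≈ 360° × 23.01/29.530 = 280.5°.
With cos θ = 0.182, the lit fraction is (1 − 0.182)/2 ≈ 0.409, so 41%.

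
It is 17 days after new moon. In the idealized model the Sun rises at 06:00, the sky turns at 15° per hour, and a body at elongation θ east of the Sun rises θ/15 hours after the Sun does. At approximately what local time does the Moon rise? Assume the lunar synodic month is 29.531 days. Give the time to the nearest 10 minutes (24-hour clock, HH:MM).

19:50

Phase angle: θ = 360°·(17 d)/(29.531 d) = 207.2°.
The Moon trails the Sun by θ/15 = 207.2/15 ≈ 13.82 hours.
06:00 + 13.816 h ≈ 19:49 → 19:50 to the nearest ten minutes.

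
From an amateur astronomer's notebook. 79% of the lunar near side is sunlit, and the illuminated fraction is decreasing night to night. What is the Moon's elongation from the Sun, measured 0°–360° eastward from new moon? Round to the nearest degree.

cos θ = 1 − 2f = -0.580, giving a principal value of 125.5°.
Waning ⇒ past full, so θ = 360° − 125.5° = 234.5°.

235°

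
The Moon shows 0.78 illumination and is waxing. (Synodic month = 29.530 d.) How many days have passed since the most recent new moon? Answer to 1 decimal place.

10.2 days

Invert f = (1 − cos θ)/2 to get cos θ = 1 − 2(0.78) = -0.560, hence θ₀ = arccos -0.560 = 124.1°.
Waxing ⇒ before full, so θ = 124.1°.
At 360°/29.530 d per day, 124.1° corresponds to 10.18 days.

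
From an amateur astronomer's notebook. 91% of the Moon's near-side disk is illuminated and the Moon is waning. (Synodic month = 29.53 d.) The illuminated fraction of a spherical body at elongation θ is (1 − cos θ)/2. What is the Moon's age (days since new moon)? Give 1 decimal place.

Invert f = (1 − cos θ)/2 to get cos θ = 1 − 2(0.91) = -0.820, hence θ₀ = arccos -0.820 = 145.1°.
Waning ⇒ past full, so θ = 360° − 145.1° = 214.9°.
Age = 29.53 × 214.9°/360° ≈ 17.63 days.

17.6 days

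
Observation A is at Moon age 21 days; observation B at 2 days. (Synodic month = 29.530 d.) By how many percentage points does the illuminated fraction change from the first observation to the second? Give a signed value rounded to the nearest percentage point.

θ₁ = 360° × 21/29.530 = 256.0°, f₁ = (1 − cos θ₁)/2 = 0.621.
θ₂ = 360° × 2/29.530 = 24.4°, f₂ = (1 − cos θ₂)/2 = 0.045.
Change = f₂ − f₁ = -0.576 → -58 percentage points.

-58 percentage points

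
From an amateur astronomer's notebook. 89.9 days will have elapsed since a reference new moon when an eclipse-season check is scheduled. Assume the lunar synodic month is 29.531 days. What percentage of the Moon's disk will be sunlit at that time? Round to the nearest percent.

89.9/29.531 = 3.044 lunations, so 3 complete cycles and 1.31 d into the next.
The Moon has covered 1.31/29.531 of its cycle, so θ ≈ 360° × 1.31/29.531 = 15.9°.
Illuminated fraction = (1 − cos 15.9°)/2 = (1 − 0.962)/2 ≈ 0.019, so 2%.

2%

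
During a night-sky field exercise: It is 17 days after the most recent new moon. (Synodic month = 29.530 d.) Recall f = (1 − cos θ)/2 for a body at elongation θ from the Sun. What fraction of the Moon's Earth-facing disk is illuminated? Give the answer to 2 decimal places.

0.94

Phase angle: θ = 360°·(17 d)/(29.530 d) = 207.2°.
cos 207.2° = (-0.889), so f = (1 − (-0.889))/2 = 0.945.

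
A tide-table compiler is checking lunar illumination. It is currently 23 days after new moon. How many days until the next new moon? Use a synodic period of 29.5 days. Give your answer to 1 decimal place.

One full lunation from the last new moon is 29.5 d; remaining = 29.5 − 23 = 6.500 d.

6.5 days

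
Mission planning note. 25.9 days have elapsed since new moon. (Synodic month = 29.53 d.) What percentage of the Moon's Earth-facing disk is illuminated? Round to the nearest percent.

14%

Phase angle: θ = 360°·(25.9 d)/(29.53 d) = 315.7°.
With cos θ = 0.716, the lit fraction is (1 − 0.716)/2 ≈ 0.142, so 14%.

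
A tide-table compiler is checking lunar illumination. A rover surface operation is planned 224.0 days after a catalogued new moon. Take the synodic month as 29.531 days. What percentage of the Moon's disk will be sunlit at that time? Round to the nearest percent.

Reduce mod P: 224.0 − 7×29.531 = 17.28 d into the current lunation.
Phase angle: θ = 360°·(17.28 d)/(29.531 d) = 210.7°.
Illuminated fraction = (1 − cos 210.7°)/2 = (1 − (-0.860))/2 ≈ 0.930, so 93%.

93%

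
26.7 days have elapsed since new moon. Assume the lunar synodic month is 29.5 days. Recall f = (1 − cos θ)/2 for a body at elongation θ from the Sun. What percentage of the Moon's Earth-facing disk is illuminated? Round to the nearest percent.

9%

Elongation θ = 360° × 26.7/29.5 ≈ 325.8°.
cos 325.8° = 0.827, so f = (1 − 0.827)/2 = 0.086, so 9%.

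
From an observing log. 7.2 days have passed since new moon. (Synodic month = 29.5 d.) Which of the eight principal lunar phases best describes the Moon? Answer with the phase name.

θ ≈ 360° × 7.2/29.5 = 88°, which falls in the first quarter sector.

first quarter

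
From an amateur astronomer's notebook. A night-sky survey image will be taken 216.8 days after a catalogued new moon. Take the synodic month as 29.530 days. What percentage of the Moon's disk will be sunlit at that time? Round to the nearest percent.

Reduce mod P: 216.8 − 7×29.530 = 10.09 d into the current lunation.
Elongation θ = 360° × 10.09/29.530 ≈ 123.0°.
cos 123.0° = (-0.545), so f = (1 − (-0.545))/2 = 0.772, so 77%.

77%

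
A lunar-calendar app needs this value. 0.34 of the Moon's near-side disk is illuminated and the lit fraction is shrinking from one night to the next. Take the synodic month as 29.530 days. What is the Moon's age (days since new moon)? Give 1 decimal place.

cos θ = 1 − 2f = 0.320, giving a principal value of 71.3°.
Waning ⇒ past full, so θ = 360° − 71.3° = 288.7°.
That fraction of the synodic month is 288.7/360 × 29.530 d ≈ 23.68 d.

23.7 days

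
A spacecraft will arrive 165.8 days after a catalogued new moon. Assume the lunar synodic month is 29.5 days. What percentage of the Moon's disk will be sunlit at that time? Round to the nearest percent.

86%

Reduce mod P: 165.8 − 5×29.5 = 18.30 d into the current lunation.
Phase angle: θ = 360°·(18.30 d)/(29.5 d) = 223.3°.
With cos θ = (-0.728), the lit fraction is (1 − (-0.728))/2 ≈ 0.864, so 86%.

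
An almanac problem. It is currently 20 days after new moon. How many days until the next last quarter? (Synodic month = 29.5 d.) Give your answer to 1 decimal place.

2.1 days

Last quarter is 0.75 of the way through the cycle: age 0.75 × 29.5 = 22.125 d.
That is 22.125 − 20 = 2.125 days ahead.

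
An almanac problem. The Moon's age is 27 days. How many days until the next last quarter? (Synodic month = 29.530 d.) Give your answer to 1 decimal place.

Last quarter occurs at elongation 270°, i.e. at age 29.530 × 270/360 = 22.148 d.
This lunation's last quarter (22.148 d) has passed, so add one period: 51.678 − 27 = 24.678 days.

24.7 days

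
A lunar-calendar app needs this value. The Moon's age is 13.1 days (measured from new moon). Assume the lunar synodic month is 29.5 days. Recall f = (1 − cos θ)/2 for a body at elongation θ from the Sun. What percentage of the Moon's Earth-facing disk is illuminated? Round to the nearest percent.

97%

Phase angle: θ = 360°·(13.1 d)/(29.5 d) = 159.9°.
cos 159.9° = (-0.939), so f = (1 − (-0.939))/2 = 0.969, so 97%.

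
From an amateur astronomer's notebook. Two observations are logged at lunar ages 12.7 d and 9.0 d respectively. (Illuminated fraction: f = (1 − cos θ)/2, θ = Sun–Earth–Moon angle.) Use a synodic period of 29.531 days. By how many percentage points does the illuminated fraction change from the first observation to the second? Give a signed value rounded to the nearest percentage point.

θ₁ = 360° × 12.7/29.531 = 154.8°, f₁ = (1 − cos θ₁)/2 = 0.952.
θ₂ = 360° × 9.0/29.531 = 109.7°, f₂ = (1 − cos θ₂)/2 = 0.669.
Change = f₂ − f₁ = -0.284 → -28 percentage points.

-28 pp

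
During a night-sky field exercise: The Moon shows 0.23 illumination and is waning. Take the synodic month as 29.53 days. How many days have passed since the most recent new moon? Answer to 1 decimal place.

24.8 days

cos θ = 1 − 2f = 0.540, giving a principal value of 57.3°.
Since the Moon is past full (waning), take the reflex angle: θ = 360° − 57.3° = 302.7°.
Age = 29.53 × 302.7°/360° ≈ 24.83 days.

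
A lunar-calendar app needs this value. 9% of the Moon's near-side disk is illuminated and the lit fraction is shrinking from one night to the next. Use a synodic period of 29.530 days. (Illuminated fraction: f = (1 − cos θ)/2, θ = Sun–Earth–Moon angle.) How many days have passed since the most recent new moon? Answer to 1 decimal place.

Invert f = (1 − cos θ)/2 to get cos θ = 1 − 2(0.09) = 0.820, hence θ₀ = arccos 0.820 = 34.9°.
Since the Moon is past full (waning), take the reflex angle: θ = 360° − 34.9° = 325.1°.
At 360°/29.530 d per day, 325.1° corresponds to 26.67 days.

26.7 days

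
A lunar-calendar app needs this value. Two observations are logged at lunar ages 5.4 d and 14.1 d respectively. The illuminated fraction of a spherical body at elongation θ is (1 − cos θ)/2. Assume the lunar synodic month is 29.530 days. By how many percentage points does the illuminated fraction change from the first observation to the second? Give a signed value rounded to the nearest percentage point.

+70 pp

θ₁ = 360° × 5.4/29.530 = 65.8°, f₁ = (1 − cos θ₁)/2 = 0.295.
θ₂ = 360° × 14.1/29.530 = 171.9°, f₂ = (1 − cos θ₂)/2 = 0.995.
Change = f₂ − f₁ = +0.700 → +70 percentage points.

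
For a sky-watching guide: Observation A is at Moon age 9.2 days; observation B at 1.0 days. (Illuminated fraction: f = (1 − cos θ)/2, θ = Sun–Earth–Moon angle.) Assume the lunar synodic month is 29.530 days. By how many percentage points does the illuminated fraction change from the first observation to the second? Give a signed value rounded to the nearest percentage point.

-68 percentage points

θ₁ = 360° × 9.2/29.530 = 112.2°, f₁ = (1 − cos θ₁)/2 = 0.689.
θ₂ = 360° × 1.0/29.530 = 12.2°, f₂ = (1 − cos θ₂)/2 = 0.011.
Change = f₂ − f₁ = -0.677 → -68 percentage points.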